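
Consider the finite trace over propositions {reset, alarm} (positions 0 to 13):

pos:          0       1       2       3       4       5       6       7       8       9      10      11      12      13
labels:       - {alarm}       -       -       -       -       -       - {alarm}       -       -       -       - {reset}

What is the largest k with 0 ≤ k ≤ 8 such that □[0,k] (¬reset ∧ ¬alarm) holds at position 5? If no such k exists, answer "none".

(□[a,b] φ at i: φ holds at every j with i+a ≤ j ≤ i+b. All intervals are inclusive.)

(¬reset ∧ ¬alarm) must hold from j=5 onward; find where it first fails.
  j=5: holds
  j=6: holds
  j=7: holds
  j=8: fails
Holds on [5,7], so largest k = 2.

2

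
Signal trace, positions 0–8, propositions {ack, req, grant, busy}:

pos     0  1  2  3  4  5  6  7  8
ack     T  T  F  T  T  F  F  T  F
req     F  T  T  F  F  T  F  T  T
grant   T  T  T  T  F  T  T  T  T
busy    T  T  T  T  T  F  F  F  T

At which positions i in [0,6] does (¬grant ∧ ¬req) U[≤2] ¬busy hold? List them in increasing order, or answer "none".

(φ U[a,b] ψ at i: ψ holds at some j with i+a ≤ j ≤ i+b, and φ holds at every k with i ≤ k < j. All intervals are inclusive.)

Evaluate at each i in [0,6]:
  i=0: ✗ (no rhs in [0,2])
  i=1: ✗ (no rhs in [1,3])
  i=2: ✗ (no rhs in [2,4])
  i=3: ✗ (lhs fails at k=3 before rhs at j=5)
  i=4: ✓ (rhs at j=5; lhs holds on [4,4])
  i=5: ✓ (rhs at j=5)
  i=6: ✓ (rhs at j=6)

4, 5, 6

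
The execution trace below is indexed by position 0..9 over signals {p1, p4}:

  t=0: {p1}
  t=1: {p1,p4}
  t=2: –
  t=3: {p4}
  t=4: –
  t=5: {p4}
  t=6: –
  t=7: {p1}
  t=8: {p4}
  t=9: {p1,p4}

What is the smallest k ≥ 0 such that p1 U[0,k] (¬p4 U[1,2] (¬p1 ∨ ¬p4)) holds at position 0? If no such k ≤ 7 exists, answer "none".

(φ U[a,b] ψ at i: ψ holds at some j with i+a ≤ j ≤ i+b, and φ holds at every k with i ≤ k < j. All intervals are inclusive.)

Need earliest j ≥ 0 with (¬p4 U[1,2] (¬p1 ∨ ¬p4)), and p1 at every k in [0,j-1].
  j=0: rhs fails.
  j=1: rhs fails.
  j=2: rhs holds; lhs holds on [0,1]. k = 2.

2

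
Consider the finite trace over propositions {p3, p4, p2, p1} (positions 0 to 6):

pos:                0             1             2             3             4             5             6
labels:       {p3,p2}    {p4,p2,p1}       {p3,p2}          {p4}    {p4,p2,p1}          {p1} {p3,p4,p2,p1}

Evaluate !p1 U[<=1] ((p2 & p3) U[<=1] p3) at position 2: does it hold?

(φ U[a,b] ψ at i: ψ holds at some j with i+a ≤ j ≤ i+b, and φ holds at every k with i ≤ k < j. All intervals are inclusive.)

Need some j in [2,3] with ((p2 & p3) U[<=1] p3), and !p1 at every k in [2,j-1].
  j=2: ((p2 & p3) U[<=1] p3) holds; no prefix to check → satisfied.

True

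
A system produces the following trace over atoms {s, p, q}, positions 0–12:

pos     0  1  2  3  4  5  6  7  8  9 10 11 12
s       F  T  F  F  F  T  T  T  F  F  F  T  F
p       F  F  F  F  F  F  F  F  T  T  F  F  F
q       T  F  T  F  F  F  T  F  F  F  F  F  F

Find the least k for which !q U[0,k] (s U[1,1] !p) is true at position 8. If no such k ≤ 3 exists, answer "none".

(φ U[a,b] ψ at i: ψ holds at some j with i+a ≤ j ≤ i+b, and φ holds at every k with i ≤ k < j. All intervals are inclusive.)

3

Need earliest j ≥ 8 with (s U[1,1] !p), and !q at every k in [8,j-1].
  j=8: rhs fails.
  j=9: rhs fails.
  j=10: rhs fails.
  j=11: rhs holds; lhs holds on [8,10]. k = 3.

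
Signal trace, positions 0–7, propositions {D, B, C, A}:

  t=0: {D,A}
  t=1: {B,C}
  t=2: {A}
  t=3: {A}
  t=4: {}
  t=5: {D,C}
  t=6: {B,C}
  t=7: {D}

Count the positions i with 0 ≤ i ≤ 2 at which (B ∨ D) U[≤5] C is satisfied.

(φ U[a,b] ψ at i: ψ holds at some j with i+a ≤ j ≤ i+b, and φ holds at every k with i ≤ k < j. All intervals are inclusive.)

Evaluate at each i in [0,2]:
  i=0: ✓ (rhs at j=1; lhs holds on [0,0])
  i=1: ✓ (rhs at j=1)
  i=2: ✗ (lhs fails at k=2 before rhs at j=5)
Positions where it holds: {0, 1} → 2.

2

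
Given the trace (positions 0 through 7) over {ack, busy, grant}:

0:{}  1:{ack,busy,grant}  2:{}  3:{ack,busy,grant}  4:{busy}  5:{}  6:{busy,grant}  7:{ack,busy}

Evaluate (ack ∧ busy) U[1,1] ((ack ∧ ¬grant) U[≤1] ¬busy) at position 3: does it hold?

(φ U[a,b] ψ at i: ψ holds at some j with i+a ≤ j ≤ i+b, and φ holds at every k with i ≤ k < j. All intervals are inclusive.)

Does not hold

Need some j in [4,4] with ((ack ∧ ¬grant) U[≤1] ¬busy), and (ack ∧ busy) at every k in [3,j-1].
  j=4: ((ack ∧ ¬grant) U[≤1] ¬busy) — fails.
No j in the window works → until fails.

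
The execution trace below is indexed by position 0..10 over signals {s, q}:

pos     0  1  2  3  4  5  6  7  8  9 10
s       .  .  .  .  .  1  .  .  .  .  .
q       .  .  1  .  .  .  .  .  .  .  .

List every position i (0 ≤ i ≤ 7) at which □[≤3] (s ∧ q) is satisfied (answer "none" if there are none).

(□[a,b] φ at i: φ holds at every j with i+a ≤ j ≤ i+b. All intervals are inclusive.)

Evaluate at each i in [0,7]:
  i=0: ✗ (fails at j=0)
  i=1: ✗ (fails at j=1)
  i=2: ✗ (fails at j=2)
  i=3: ✗ (fails at j=3)
  i=4: ✗ (fails at j=4)
  i=5: ✗ (fails at j=5)
  i=6: ✗ (fails at j=6)
  i=7: ✗ (fails at j=7)

none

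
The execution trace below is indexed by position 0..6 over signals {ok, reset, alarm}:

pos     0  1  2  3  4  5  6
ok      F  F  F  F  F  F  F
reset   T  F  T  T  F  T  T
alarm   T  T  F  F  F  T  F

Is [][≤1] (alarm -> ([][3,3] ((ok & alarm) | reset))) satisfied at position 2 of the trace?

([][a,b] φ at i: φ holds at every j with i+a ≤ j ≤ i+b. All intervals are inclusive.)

Check (alarm -> ([][3,3] ((ok & alarm) | reset))) at every j in [2,3]:
  j=2: antecedent false → ✓
  j=3: antecedent false → ✓
All positions satisfy it → formula holds.

Yes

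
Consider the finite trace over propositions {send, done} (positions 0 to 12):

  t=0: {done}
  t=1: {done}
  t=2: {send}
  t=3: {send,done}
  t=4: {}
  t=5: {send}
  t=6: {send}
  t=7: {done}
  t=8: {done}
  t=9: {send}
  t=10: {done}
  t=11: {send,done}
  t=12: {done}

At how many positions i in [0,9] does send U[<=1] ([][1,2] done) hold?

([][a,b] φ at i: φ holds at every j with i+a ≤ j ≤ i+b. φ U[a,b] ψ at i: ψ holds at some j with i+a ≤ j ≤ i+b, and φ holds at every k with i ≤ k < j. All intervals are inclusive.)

3

Evaluate at each i in [0,9]:
  i=0: ✗ (no rhs in [0,1])
  i=1: ✗ (no rhs in [1,2])
  i=2: ✗ (no rhs in [2,3])
  i=3: ✗ (no rhs in [3,4])
  i=4: ✗ (no rhs in [4,5])
  i=5: ✓ (rhs at j=6; lhs holds on [5,5])
  i=6: ✓ (rhs at j=6)
  i=7: ✗ (no rhs in [7,8])
  i=8: ✗ (lhs fails at k=8 before rhs at j=9)
  i=9: ✓ (rhs at j=9)
Positions where it holds: {5, 6, 9} → 3.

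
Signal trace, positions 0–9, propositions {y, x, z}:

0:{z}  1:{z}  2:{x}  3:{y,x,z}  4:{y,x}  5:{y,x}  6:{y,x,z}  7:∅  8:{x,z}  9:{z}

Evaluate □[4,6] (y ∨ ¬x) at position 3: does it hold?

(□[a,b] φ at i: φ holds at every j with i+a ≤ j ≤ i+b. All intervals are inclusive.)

Does not hold

Check (y ∨ ¬x) at every j in [7,9]:
  j=7: true
  j=8: false
  j=9: true
Fails at j=8 → formula fails.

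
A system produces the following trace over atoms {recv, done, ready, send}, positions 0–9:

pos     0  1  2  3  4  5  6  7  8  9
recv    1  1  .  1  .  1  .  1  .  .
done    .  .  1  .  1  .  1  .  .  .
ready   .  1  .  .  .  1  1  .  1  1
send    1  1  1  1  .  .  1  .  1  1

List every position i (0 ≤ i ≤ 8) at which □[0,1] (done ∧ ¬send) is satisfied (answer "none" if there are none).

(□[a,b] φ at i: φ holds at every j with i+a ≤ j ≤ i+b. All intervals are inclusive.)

Evaluate at each i in [0,8]:
  i=0: ✗ (fails at j=0)
  i=1: ✗ (fails at j=1)
  i=2: ✗ (fails at j=2)
  i=3: ✗ (fails at j=3)
  i=4: ✗ (fails at j=5)
  i=5: ✗ (fails at j=5)
  i=6: ✗ (fails at j=6)
  i=7: ✗ (fails at j=7)
  i=8: ✗ (fails at j=8)

none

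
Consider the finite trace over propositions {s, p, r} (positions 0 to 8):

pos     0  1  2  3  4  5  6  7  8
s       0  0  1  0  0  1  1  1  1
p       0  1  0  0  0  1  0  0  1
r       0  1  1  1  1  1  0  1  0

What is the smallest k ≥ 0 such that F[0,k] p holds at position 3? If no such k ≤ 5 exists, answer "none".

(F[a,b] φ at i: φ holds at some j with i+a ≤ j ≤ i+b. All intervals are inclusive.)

2

Scan j = 3,4,… for p:
  j=3: fails
  j=4: fails
  j=5: holds
First hit at j=5, so smallest k = 5-3 = 2.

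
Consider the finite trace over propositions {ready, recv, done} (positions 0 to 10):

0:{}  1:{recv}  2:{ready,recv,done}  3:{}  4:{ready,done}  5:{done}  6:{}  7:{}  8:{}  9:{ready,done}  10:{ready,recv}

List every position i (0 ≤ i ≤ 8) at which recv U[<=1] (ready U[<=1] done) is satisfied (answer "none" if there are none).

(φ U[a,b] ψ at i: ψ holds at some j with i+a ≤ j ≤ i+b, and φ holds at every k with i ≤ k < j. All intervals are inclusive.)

Evaluate at each i in [0,8]:
  i=0: ✗ (no rhs in [0,1])
  i=1: ✓ (rhs at j=2; lhs holds on [1,1])
  i=2: ✓ (rhs at j=2)
  i=3: ✗ (lhs fails at k=3 before rhs at j=4)
  i=4: ✓ (rhs at j=4)
  i=5: ✓ (rhs at j=5)
  i=6: ✗ (no rhs in [6,7])
  i=7: ✗ (no rhs in [7,8])
  i=8: ✗ (lhs fails at k=8 before rhs at j=9)

1, 2, 4, 5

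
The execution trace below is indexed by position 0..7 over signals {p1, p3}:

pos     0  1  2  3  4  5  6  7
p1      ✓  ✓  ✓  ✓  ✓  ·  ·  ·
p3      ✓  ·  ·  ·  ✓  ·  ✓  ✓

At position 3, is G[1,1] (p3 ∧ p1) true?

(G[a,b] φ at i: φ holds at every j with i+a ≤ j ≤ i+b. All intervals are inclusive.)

Check (p3 ∧ p1) at every j in [4,4]:
  j=4: true
All positions satisfy it → formula holds.

Yes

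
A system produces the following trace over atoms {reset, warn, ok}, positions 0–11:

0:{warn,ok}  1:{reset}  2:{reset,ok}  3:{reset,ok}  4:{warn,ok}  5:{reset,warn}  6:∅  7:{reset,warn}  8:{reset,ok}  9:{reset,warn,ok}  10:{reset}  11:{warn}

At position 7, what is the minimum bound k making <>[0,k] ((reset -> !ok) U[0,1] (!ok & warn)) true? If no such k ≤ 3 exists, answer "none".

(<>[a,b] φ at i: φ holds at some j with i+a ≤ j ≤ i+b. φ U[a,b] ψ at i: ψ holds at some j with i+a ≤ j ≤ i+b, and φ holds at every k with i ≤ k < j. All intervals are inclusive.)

0

Scan j = 7,8,… for ((reset -> !ok) U[0,1] (!ok & warn)):
  j=7: holds
First hit at j=7, so smallest k = 7-7 = 0.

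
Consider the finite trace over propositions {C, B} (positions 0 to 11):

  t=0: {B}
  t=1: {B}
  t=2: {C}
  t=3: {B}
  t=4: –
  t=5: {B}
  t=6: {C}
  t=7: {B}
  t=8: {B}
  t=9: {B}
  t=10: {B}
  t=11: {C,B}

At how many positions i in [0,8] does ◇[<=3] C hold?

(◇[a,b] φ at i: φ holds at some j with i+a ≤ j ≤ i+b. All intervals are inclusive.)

8

Evaluate at each i in [0,8]:
  i=0: ✓ (witness j=2)
  i=1: ✓ (witness j=2)
  i=2: ✓ (witness j=2)
  i=3: ✓ (witness j=6)
  i=4: ✓ (witness j=6)
  i=5: ✓ (witness j=6)
  i=6: ✓ (witness j=6)
  i=7: ✗ (none in [7,10])
  i=8: ✓ (witness j=11)
Positions where it holds: {0, 1, 2, 3, 4, 5, 6, 8} → 8.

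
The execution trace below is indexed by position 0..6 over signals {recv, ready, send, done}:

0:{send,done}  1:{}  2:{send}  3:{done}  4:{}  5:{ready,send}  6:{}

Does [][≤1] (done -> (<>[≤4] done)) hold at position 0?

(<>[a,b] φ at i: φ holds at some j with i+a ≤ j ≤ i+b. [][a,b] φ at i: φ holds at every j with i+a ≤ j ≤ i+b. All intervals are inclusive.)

Holds

Check (done -> (<>[≤4] done)) at every j in [0,1]:
  j=0: antecedent true; consequent holds (witness at 0) → ✓
  j=1: antecedent false → ✓
All positions satisfy it → formula holds.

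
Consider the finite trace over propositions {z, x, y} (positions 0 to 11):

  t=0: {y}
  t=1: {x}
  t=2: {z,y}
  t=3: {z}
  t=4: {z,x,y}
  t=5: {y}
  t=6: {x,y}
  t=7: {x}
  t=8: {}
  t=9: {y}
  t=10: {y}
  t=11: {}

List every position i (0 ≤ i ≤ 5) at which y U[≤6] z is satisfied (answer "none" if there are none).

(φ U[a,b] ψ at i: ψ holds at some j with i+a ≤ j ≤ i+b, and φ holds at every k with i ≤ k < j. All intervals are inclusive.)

Evaluate at each i in [0,5]:
  i=0: ✗ (lhs fails at k=1 before rhs at j=2)
  i=1: ✗ (lhs fails at k=1 before rhs at j=2)
  i=2: ✓ (rhs at j=2)
  i=3: ✓ (rhs at j=3)
  i=4: ✓ (rhs at j=4)
  i=5: ✗ (no rhs in [5,11])

2, 3, 4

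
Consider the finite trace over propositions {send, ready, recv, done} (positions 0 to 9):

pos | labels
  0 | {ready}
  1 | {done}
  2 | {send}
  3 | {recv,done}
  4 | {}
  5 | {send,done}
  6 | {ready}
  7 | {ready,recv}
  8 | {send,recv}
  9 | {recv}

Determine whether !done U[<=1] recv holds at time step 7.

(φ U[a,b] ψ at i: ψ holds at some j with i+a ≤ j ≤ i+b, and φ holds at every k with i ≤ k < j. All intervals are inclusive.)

Holds

Need some j in [7,8] with recv, and !done at every k in [7,j-1].
  j=7: recv holds; no prefix to check → satisfied.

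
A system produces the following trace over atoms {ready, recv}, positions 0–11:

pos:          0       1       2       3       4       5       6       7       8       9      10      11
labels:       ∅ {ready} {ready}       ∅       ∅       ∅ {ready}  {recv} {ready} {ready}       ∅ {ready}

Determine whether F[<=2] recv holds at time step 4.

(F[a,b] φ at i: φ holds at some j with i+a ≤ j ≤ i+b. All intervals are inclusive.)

Does not hold

Check recv at each j in [4,6]:
  j=4: false
  j=5: false
  j=6: false
No position in the window satisfies it → formula fails.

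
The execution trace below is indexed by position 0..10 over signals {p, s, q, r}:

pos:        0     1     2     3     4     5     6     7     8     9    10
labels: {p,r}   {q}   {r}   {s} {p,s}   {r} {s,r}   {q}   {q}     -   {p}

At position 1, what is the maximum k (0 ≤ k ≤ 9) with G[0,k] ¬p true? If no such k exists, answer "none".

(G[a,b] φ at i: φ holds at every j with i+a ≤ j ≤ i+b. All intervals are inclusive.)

2

¬p must hold from j=1 onward; find where it first fails.
  j=1: holds
  j=2: holds
  j=3: holds
  j=4: fails
Holds on [1,3], so largest k = 2.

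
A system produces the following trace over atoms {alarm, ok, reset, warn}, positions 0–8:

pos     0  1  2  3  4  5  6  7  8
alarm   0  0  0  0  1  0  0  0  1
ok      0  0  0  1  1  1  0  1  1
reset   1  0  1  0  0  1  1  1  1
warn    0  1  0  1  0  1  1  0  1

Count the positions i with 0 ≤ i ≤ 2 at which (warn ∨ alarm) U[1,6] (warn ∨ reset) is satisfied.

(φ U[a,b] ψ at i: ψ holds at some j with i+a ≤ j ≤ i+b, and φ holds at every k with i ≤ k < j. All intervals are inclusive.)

Evaluate at each i in [0,2]:
  i=0: ✗ (lhs fails at k=0 before rhs at j=1)
  i=1: ✓ (rhs at j=2; lhs holds on [1,1])
  i=2: ✗ (lhs fails at k=2 before rhs at j=3)
Positions where it holds: {1} → 1.

1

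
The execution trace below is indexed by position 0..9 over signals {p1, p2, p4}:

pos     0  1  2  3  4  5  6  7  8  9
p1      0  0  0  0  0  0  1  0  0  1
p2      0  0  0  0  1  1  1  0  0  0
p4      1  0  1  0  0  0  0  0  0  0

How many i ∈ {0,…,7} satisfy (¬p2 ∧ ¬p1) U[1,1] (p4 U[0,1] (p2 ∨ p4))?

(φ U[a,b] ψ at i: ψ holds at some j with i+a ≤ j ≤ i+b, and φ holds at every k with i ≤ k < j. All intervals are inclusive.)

Evaluate at each i in [0,7]:
  i=0: ✗ (no rhs in [1,1])
  i=1: ✓ (rhs at j=2; lhs holds on [1,1])
  i=2: ✗ (no rhs in [3,3])
  i=3: ✓ (rhs at j=4; lhs holds on [3,3])
  i=4: ✗ (lhs fails at k=4 before rhs at j=5)
  i=5: ✗ (lhs fails at k=5 before rhs at j=6)
  i=6: ✗ (no rhs in [7,7])
  i=7: ✗ (no rhs in [8,8])
Positions where it holds: {1, 3} → 2.

2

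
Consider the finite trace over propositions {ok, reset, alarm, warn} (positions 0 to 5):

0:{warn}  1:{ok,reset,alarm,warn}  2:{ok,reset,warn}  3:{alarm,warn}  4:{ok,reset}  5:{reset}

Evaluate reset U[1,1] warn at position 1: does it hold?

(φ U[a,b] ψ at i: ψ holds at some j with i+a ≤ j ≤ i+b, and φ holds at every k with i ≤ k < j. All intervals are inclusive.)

Holds

Need some j in [2,2] with warn, and reset at every k in [1,j-1].
  j=2: warn holds; reset holds at every k in [1,1] → satisfied.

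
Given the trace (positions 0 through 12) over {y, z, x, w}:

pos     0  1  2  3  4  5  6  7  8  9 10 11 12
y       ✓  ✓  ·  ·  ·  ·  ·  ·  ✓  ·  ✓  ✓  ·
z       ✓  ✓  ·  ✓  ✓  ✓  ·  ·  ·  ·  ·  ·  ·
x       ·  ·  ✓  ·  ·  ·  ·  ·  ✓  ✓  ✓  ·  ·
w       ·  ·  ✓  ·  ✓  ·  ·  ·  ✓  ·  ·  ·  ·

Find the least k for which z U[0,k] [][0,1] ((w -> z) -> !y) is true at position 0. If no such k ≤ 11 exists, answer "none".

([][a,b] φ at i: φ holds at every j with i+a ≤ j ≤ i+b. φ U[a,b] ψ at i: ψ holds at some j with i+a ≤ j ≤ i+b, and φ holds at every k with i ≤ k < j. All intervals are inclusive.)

2

Need earliest j ≥ 0 with [][0,1] ((w -> z) -> !y), and z at every k in [0,j-1].
  j=0: rhs fails.
  j=1: rhs fails.
  j=2: rhs holds; lhs holds on [0,1]. k = 2.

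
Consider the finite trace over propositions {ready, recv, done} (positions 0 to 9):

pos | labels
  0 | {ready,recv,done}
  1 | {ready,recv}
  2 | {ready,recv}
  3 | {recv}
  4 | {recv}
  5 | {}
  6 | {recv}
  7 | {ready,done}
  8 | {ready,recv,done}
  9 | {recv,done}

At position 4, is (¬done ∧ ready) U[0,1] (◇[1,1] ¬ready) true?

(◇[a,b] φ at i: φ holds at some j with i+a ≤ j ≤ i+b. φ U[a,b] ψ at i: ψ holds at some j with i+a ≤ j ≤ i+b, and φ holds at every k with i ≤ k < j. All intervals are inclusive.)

Need some j in [4,5] with ◇[1,1] ¬ready, and (¬done ∧ ready) at every k in [4,j-1].
  j=4: ◇[1,1] ¬ready holds; no prefix to check → satisfied.

Holds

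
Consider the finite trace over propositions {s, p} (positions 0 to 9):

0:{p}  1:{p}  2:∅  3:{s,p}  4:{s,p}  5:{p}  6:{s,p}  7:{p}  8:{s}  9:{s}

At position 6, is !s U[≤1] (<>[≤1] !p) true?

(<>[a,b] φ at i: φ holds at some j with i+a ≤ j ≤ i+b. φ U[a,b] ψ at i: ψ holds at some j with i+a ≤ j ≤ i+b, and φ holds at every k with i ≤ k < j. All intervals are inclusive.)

Does not hold

Need some j in [6,7] with <>[≤1] !p, and !s at every k in [6,j-1].
  j=6: <>[≤1] !p — fails (none in [6,7]).
  j=7: <>[≤1] !p holds, but !s fails at k=6 → not this j.
No j in the window works → until fails.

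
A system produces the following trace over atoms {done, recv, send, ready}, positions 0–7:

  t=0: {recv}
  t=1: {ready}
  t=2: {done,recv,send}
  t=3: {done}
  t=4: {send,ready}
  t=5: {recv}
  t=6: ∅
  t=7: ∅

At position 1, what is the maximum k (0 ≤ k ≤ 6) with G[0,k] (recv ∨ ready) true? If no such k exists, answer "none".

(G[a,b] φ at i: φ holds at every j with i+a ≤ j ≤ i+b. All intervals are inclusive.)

(recv ∨ ready) must hold from j=1 onward; find where it first fails.
  j=1: holds
  j=2: holds
  j=3: fails
Holds on [1,2], so largest k = 1.

1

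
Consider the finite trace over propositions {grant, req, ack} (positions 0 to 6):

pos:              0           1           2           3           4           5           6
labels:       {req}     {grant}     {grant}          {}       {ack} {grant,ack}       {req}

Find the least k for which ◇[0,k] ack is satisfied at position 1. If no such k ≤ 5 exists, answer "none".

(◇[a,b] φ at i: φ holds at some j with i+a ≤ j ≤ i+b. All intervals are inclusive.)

Scan j = 1,2,… for ack:
  j=1: fails
  j=2: fails
  j=3: fails
  j=4: holds
First hit at j=4, so smallest k = 4-1 = 3.

3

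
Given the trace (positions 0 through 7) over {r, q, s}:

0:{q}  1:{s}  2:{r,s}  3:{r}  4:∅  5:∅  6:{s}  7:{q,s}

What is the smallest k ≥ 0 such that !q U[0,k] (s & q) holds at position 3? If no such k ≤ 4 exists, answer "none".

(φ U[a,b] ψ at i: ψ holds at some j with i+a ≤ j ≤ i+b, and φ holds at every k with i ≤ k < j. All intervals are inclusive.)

4

Need earliest j ≥ 3 with (s & q), and !q at every k in [3,j-1].
  j=3: rhs fails.
  j=4: rhs fails.
  j=5: rhs fails.
  j=6: rhs fails.
  j=7: rhs holds; lhs holds on [3,6]. k = 4.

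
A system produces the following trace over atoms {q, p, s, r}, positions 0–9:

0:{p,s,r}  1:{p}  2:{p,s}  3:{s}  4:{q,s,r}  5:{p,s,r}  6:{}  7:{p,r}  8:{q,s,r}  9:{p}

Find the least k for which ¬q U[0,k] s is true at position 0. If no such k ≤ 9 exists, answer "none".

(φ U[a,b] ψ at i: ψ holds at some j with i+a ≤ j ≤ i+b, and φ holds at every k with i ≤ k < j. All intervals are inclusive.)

Need earliest j ≥ 0 with s, and ¬q at every k in [0,j-1].
  j=0: rhs holds (empty prefix). k = 0.

0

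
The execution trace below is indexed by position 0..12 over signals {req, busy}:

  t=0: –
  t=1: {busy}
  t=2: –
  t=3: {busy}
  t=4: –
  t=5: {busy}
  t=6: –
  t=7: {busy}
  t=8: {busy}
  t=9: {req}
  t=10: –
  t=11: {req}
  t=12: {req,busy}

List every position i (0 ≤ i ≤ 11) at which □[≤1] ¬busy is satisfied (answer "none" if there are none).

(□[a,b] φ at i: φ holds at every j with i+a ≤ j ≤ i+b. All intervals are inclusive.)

Evaluate at each i in [0,11]:
  i=0: ✗ (fails at j=1)
  i=1: ✗ (fails at j=1)
  i=2: ✗ (fails at j=3)
  i=3: ✗ (fails at j=3)
  i=4: ✗ (fails at j=5)
  i=5: ✗ (fails at j=5)
  i=6: ✗ (fails at j=7)
  i=7: ✗ (fails at j=7)
  i=8: ✗ (fails at j=8)
  i=9: ✓ (all of [9,10])
  i=10: ✓ (all of [10,11])
  i=11: ✗ (fails at j=12)

9, 10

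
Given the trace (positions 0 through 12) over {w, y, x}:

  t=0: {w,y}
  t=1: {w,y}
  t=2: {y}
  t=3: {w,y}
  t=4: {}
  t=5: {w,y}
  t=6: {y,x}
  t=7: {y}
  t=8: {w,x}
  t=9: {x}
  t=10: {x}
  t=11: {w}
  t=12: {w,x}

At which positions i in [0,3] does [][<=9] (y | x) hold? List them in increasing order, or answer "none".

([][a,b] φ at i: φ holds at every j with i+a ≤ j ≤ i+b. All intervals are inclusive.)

Evaluate at each i in [0,3]:
  i=0: ✗ (fails at j=4)
  i=1: ✗ (fails at j=4)
  i=2: ✗ (fails at j=4)
  i=3: ✗ (fails at j=4)

none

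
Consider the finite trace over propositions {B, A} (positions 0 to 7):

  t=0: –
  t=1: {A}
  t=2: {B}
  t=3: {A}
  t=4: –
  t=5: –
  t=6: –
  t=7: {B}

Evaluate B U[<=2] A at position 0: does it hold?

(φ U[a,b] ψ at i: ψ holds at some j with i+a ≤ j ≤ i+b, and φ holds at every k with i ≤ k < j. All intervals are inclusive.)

Need some j in [0,2] with A, and B at every k in [0,j-1].
  j=0: A false.
  j=1: A holds, but B fails at k=0 → not this j.
  j=2: A false.
No j in the window works → until fails.

Does not hold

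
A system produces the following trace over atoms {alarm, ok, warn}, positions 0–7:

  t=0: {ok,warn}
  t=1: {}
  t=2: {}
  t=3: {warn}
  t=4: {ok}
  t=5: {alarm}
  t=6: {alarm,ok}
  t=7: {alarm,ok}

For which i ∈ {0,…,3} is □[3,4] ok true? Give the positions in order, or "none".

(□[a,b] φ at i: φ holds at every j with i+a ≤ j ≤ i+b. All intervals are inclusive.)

Evaluate at each i in [0,3]:
  i=0: ✗ (fails at j=3)
  i=1: ✗ (fails at j=5)
  i=2: ✗ (fails at j=5)
  i=3: ✓ (all of [6,7])

3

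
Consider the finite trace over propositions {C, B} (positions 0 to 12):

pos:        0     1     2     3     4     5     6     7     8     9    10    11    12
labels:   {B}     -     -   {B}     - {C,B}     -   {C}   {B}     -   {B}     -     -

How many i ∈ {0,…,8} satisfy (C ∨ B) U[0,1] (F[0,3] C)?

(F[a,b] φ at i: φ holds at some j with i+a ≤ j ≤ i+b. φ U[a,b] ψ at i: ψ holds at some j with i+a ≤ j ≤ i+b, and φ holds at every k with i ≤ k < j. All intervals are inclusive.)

Evaluate at each i in [0,8]:
  i=0: ✗ (no rhs in [0,1])
  i=1: ✗ (lhs fails at k=1 before rhs at j=2)
  i=2: ✓ (rhs at j=2)
  i=3: ✓ (rhs at j=3)
  i=4: ✓ (rhs at j=4)
  i=5: ✓ (rhs at j=5)
  i=6: ✓ (rhs at j=6)
  i=7: ✓ (rhs at j=7)
  i=8: ✗ (no rhs in [8,9])
Positions where it holds: {2, 3, 4, 5, 6, 7} → 6.

6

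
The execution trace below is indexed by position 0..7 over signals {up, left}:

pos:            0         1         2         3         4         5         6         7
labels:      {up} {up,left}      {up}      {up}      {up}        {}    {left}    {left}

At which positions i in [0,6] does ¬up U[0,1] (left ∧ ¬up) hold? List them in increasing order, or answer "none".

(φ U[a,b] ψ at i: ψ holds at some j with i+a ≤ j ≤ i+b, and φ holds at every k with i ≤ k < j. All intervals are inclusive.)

5, 6

Evaluate at each i in [0,6]:
  i=0: ✗ (no rhs in [0,1])
  i=1: ✗ (no rhs in [1,2])
  i=2: ✗ (no rhs in [2,3])
  i=3: ✗ (no rhs in [3,4])
  i=4: ✗ (no rhs in [4,5])
  i=5: ✓ (rhs at j=6; lhs holds on [5,5])
  i=6: ✓ (rhs at j=6)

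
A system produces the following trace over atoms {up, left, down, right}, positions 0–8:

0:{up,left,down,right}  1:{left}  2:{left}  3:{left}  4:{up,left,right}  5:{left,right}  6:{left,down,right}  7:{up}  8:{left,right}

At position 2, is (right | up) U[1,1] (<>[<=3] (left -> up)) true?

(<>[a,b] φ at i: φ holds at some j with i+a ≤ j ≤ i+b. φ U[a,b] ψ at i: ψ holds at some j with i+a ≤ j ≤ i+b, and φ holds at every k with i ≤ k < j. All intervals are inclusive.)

Need some j in [3,3] with <>[<=3] (left -> up), and (right | up) at every k in [2,j-1].
  j=3: <>[<=3] (left -> up) holds, but (right | up) fails at k=2 → not this j.
No j in the window works → until fails.

False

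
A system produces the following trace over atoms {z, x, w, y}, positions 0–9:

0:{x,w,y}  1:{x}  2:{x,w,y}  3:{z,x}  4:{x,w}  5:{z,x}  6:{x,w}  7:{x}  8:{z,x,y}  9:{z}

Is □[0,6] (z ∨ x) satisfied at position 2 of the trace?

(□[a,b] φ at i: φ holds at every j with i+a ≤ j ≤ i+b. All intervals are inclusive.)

Yes

Check (z ∨ x) at every j in [2,8]:
  j=2: true
  j=3: true
  j=4: true
  j=5: true
  j=6: true
  j=7: true
  j=8: true
All positions satisfy it → formula holds.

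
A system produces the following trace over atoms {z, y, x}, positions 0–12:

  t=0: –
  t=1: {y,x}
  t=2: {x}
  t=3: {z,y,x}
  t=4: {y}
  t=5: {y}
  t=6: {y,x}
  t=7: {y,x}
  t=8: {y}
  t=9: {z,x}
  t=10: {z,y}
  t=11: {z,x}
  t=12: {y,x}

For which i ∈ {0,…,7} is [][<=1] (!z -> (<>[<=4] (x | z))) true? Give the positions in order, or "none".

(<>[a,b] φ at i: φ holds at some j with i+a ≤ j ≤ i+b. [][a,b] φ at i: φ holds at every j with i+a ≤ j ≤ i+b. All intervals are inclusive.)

0, 1, 2, 3, 4, 5, 6, 7

Evaluate at each i in [0,7]:
  i=0: ✓ (all of [0,1])
  i=1: ✓ (all of [1,2])
  i=2: ✓ (all of [2,3])
  i=3: ✓ (all of [3,4])
  i=4: ✓ (all of [4,5])
  i=5: ✓ (all of [5,6])
  i=6: ✓ (all of [6,7])
  i=7: ✓ (all of [7,8])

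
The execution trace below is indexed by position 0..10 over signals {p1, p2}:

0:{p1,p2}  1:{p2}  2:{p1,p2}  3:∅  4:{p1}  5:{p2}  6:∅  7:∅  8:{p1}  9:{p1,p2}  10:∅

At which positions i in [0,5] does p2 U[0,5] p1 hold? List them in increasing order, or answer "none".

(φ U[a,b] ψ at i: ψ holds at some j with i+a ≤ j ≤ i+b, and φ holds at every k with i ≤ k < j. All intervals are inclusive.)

Evaluate at each i in [0,5]:
  i=0: ✓ (rhs at j=0)
  i=1: ✓ (rhs at j=2; lhs holds on [1,1])
  i=2: ✓ (rhs at j=2)
  i=3: ✗ (lhs fails at k=3 before rhs at j=4)
  i=4: ✓ (rhs at j=4)
  i=5: ✗ (lhs fails at k=6 before rhs at j=8)

0, 1, 2, 4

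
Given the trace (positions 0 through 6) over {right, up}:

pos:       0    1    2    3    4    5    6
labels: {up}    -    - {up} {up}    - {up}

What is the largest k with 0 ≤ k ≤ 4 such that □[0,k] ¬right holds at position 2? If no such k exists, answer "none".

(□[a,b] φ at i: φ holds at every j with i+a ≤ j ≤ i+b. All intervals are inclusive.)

¬right must hold from j=2 onward; find where it first fails.
  j=2: holds
  j=3: holds
  j=4: holds
  j=5: holds
  j=6: holds
Holds through j=6; largest k = 4.

4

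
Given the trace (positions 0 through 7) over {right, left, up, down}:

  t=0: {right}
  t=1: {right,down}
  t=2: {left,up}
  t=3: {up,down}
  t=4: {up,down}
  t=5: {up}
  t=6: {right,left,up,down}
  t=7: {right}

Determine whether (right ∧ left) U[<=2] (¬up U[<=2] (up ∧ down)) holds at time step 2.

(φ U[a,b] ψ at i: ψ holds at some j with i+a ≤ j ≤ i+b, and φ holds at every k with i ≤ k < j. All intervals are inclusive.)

Need some j in [2,4] with (¬up U[<=2] (up ∧ down)), and (right ∧ left) at every k in [2,j-1].
  j=2: (¬up U[<=2] (up ∧ down)) — fails.
  j=3: (¬up U[<=2] (up ∧ down)) holds, but (right ∧ left) fails at k=2 → not this j.
  j=4: (¬up U[<=2] (up ∧ down)) holds, but (right ∧ left) fails at k=2 → not this j.
No j in the window works → until fails.

No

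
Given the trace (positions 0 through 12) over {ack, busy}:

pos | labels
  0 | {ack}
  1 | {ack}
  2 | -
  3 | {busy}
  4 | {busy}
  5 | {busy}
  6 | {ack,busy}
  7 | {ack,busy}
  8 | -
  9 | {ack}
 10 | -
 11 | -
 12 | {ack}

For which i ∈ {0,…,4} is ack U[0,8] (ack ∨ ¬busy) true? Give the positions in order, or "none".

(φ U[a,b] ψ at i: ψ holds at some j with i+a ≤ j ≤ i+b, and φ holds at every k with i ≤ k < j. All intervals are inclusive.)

Evaluate at each i in [0,4]:
  i=0: ✓ (rhs at j=0)
  i=1: ✓ (rhs at j=1)
  i=2: ✓ (rhs at j=2)
  i=3: ✗ (lhs fails at k=3 before rhs at j=6)
  i=4: ✗ (lhs fails at k=4 before rhs at j=6)

0, 1, 2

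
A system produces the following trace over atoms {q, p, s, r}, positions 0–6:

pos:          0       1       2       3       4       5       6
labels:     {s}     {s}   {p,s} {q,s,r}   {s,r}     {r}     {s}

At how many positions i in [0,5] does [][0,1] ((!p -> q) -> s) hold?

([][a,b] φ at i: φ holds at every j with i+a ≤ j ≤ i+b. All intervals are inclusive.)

Evaluate at each i in [0,5]:
  i=0: ✓ (all of [0,1])
  i=1: ✓ (all of [1,2])
  i=2: ✓ (all of [2,3])
  i=3: ✓ (all of [3,4])
  i=4: ✓ (all of [4,5])
  i=5: ✓ (all of [5,6])
Positions where it holds: {0, 1, 2, 3, 4, 5} → 6.

6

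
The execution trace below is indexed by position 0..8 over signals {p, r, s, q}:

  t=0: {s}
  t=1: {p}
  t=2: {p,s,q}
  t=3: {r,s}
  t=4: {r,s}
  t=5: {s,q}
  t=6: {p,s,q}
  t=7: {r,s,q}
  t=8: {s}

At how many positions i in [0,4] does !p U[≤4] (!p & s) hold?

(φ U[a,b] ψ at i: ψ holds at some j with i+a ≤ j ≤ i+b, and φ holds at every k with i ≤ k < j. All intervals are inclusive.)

Evaluate at each i in [0,4]:
  i=0: ✓ (rhs at j=0)
  i=1: ✗ (lhs fails at k=1 before rhs at j=3)
  i=2: ✗ (lhs fails at k=2 before rhs at j=3)
  i=3: ✓ (rhs at j=3)
  i=4: ✓ (rhs at j=4)
Positions where it holds: {0, 3, 4} → 3.

3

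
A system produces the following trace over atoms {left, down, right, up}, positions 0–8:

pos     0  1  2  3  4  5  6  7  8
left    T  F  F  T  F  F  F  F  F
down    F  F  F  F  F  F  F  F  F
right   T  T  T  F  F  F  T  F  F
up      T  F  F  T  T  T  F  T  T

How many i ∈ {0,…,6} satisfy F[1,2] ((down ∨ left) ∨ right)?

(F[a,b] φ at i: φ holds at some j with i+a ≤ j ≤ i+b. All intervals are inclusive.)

5

Evaluate at each i in [0,6]:
  i=0: ✓ (witness j=1)
  i=1: ✓ (witness j=2)
  i=2: ✓ (witness j=3)
  i=3: ✗ (none in [4,5])
  i=4: ✓ (witness j=6)
  i=5: ✓ (witness j=6)
  i=6: ✗ (none in [7,8])
Positions where it holds: {0, 1, 2, 4, 5} → 5.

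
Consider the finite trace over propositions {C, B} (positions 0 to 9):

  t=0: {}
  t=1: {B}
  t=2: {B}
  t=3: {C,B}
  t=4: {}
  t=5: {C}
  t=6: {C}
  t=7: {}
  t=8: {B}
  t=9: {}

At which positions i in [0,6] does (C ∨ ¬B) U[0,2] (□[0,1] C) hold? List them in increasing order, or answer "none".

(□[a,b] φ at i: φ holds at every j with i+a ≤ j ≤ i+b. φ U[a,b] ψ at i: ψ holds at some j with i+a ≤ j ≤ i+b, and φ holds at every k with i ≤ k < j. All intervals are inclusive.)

3, 4, 5

Evaluate at each i in [0,6]:
  i=0: ✗ (no rhs in [0,2])
  i=1: ✗ (no rhs in [1,3])
  i=2: ✗ (no rhs in [2,4])
  i=3: ✓ (rhs at j=5; lhs holds on [3,4])
  i=4: ✓ (rhs at j=5; lhs holds on [4,4])
  i=5: ✓ (rhs at j=5)
  i=6: ✗ (no rhs in [6,8])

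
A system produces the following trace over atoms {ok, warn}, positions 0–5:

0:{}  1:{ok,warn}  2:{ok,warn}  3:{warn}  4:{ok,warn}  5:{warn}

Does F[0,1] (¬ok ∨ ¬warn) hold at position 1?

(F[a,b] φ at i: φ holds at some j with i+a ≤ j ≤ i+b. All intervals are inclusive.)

False

Check (¬ok ∨ ¬warn) at each j in [1,2]:
  j=1: false
  j=2: false
No position in the window satisfies it → formula fails.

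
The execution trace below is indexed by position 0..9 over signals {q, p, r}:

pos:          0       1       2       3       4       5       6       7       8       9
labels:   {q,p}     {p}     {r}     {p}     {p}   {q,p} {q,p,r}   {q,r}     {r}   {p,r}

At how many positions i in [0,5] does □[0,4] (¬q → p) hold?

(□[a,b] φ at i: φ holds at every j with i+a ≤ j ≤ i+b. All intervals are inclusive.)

1

Evaluate at each i in [0,5]:
  i=0: ✗ (fails at j=2)
  i=1: ✗ (fails at j=2)
  i=2: ✗ (fails at j=2)
  i=3: ✓ (all of [3,7])
  i=4: ✗ (fails at j=8)
  i=5: ✗ (fails at j=8)
Positions where it holds: {3} → 1.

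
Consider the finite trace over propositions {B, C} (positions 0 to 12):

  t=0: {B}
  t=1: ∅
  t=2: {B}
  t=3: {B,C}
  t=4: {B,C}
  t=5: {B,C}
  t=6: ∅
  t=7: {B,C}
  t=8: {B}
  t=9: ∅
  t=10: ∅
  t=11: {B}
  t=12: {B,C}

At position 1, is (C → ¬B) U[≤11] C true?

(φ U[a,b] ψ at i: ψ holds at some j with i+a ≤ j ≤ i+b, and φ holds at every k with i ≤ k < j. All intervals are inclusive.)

True

Need some j in [1,12] with C, and (C → ¬B) at every k in [1,j-1].
  j=1: C false.
  j=2: C false.
  j=3: C holds; (C → ¬B) holds at every k in [1,2] → satisfied.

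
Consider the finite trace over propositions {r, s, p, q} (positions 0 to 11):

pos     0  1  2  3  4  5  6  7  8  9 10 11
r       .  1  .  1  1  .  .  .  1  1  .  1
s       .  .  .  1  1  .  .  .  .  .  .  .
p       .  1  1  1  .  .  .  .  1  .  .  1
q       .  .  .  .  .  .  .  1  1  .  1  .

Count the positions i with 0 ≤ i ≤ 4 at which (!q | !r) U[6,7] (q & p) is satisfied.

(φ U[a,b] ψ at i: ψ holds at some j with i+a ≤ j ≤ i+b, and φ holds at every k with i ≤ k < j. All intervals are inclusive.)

2

Evaluate at each i in [0,4]:
  i=0: ✗ (no rhs in [6,7])
  i=1: ✓ (rhs at j=8; lhs holds on [1,7])
  i=2: ✓ (rhs at j=8; lhs holds on [2,7])
  i=3: ✗ (no rhs in [9,10])
  i=4: ✗ (no rhs in [10,11])
Positions where it holds: {1, 2} → 2.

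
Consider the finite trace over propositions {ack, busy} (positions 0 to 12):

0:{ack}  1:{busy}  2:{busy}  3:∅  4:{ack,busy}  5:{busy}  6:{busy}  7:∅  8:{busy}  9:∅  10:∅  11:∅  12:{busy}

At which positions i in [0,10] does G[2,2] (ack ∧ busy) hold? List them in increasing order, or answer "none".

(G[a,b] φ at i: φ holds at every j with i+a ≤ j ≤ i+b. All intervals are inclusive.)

Evaluate at each i in [0,10]:
  i=0: ✗ (fails at j=2)
  i=1: ✗ (fails at j=3)
  i=2: ✓ (all of [4,4])
  i=3: ✗ (fails at j=5)
  i=4: ✗ (fails at j=6)
  i=5: ✗ (fails at j=7)
  i=6: ✗ (fails at j=8)
  i=7: ✗ (fails at j=9)
  i=8: ✗ (fails at j=10)
  i=9: ✗ (fails at j=11)
  i=10: ✗ (fails at j=12)

2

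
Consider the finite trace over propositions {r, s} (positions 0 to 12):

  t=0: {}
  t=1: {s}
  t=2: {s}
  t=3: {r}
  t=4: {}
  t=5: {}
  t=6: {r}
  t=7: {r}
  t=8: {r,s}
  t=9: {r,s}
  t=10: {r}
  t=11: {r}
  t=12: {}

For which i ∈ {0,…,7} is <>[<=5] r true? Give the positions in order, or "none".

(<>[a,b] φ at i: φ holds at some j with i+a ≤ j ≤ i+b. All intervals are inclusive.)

Evaluate at each i in [0,7]:
  i=0: ✓ (witness j=3)
  i=1: ✓ (witness j=3)
  i=2: ✓ (witness j=3)
  i=3: ✓ (witness j=3)
  i=4: ✓ (witness j=6)
  i=5: ✓ (witness j=6)
  i=6: ✓ (witness j=6)
  i=7: ✓ (witness j=7)

0, 1, 2, 3, 4, 5, 6, 7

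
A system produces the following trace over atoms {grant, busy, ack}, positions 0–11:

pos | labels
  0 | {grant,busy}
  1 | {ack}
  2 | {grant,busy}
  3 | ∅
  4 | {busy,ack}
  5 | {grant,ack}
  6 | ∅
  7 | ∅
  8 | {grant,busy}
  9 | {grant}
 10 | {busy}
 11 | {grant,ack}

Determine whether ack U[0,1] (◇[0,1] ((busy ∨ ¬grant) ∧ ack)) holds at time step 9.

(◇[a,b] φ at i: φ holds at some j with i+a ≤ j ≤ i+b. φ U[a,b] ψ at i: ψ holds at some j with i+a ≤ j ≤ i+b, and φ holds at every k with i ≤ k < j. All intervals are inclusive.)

False

Need some j in [9,10] with ◇[0,1] ((busy ∨ ¬grant) ∧ ack), and ack at every k in [9,j-1].
  j=9: ◇[0,1] ((busy ∨ ¬grant) ∧ ack) — fails (none in [9,10]).
  j=10: ◇[0,1] ((busy ∨ ¬grant) ∧ ack) — fails (none in [10,11]).
No j in the window works → until fails.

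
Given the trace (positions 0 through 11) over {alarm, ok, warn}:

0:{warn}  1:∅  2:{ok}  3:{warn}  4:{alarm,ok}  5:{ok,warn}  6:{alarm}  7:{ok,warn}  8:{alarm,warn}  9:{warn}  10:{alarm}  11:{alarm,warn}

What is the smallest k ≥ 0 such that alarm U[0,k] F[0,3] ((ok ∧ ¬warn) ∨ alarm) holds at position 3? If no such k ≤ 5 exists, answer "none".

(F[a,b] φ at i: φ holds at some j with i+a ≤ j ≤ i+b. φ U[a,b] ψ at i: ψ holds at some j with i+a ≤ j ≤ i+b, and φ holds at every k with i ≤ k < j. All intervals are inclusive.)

Need earliest j ≥ 3 with F[0,3] ((ok ∧ ¬warn) ∨ alarm), and alarm at every k in [3,j-1].
  j=3: rhs holds (empty prefix). k = 0.

0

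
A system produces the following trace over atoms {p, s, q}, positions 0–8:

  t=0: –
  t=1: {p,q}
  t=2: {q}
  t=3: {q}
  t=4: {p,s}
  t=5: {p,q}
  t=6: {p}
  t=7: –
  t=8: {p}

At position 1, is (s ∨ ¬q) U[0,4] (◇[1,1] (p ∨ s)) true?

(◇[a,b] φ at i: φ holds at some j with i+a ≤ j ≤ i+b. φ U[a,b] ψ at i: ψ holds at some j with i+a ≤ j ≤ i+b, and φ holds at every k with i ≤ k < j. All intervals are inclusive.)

Need some j in [1,5] with ◇[1,1] (p ∨ s), and (s ∨ ¬q) at every k in [1,j-1].
  j=1: ◇[1,1] (p ∨ s) — fails (none in [2,2]).
  j=2: ◇[1,1] (p ∨ s) — fails (none in [3,3]).
  j=3: ◇[1,1] (p ∨ s) holds, but (s ∨ ¬q) fails at k=1 → not this j.
  j=4: ◇[1,1] (p ∨ s) holds, but (s ∨ ¬q) fails at k=1 → not this j.
  j=5: ◇[1,1] (p ∨ s) holds, but (s ∨ ¬q) fails at k=1 → not this j.
No j in the window works → until fails.

False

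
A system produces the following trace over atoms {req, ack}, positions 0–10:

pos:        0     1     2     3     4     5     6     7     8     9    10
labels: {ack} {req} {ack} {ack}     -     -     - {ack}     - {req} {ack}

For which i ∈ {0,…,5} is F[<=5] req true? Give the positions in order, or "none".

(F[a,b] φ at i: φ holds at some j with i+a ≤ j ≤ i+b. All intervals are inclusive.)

0, 1, 4, 5

Evaluate at each i in [0,5]:
  i=0: ✓ (witness j=1)
  i=1: ✓ (witness j=1)
  i=2: ✗ (none in [2,7])
  i=3: ✗ (none in [3,8])
  i=4: ✓ (witness j=9)
  i=5: ✓ (witness j=9)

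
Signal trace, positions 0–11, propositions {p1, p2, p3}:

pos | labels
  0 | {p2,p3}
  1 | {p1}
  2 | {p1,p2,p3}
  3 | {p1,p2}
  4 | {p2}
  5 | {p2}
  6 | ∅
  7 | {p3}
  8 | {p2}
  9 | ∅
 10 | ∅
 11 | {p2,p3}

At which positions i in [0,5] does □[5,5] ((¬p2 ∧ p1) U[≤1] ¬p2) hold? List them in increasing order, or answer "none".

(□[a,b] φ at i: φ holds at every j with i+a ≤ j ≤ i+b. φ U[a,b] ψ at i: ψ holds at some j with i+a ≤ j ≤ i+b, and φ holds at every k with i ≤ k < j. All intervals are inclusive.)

Evaluate at each i in [0,5]:
  i=0: ✗ (fails at j=5)
  i=1: ✓ (all of [6,6])
  i=2: ✓ (all of [7,7])
  i=3: ✗ (fails at j=8)
  i=4: ✓ (all of [9,9])
  i=5: ✓ (all of [10,10])

1, 2, 4, 5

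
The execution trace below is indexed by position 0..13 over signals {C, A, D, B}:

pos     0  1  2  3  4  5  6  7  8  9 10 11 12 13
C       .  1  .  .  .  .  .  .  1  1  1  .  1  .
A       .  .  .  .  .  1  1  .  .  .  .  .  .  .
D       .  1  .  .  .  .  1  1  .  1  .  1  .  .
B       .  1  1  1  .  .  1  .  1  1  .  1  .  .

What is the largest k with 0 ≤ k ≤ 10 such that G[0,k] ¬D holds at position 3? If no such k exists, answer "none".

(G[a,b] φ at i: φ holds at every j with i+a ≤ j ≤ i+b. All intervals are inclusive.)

¬D must hold from j=3 onward; find where it first fails.
  j=3: holds
  j=4: holds
  j=5: holds
  j=6: fails
Holds on [3,5], so largest k = 2.

2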